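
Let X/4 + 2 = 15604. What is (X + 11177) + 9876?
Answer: 83461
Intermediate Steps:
X = 62408 (X = -8 + 4*15604 = -8 + 62416 = 62408)
(X + 11177) + 9876 = (62408 + 11177) + 9876 = 73585 + 9876 = 83461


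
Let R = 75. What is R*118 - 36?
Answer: 8814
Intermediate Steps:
R*118 - 36 = 75*118 - 36 = 8850 - 36 = 8814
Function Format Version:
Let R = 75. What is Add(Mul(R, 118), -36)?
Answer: 8814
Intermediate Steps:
Add(Mul(R, 118), -36) = Add(Mul(75, 118), -36) = Add(8850, -36) = 8814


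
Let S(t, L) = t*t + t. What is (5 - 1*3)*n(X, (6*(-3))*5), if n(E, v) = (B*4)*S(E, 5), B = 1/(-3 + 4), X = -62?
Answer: 30256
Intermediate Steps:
S(t, L) = t + t² (S(t, L) = t² + t = t + t²)
B = 1 (B = 1/1 = 1)
n(E, v) = 4*E*(1 + E) (n(E, v) = (1*4)*(E*(1 + E)) = 4*(E*(1 + E)) = 4*E*(1 + E))
(5 - 1*3)*n(X, (6*(-3))*5) = (5 - 1*3)*(4*(-62)*(1 - 62)) = (5 - 3)*(4*(-62)*(-61)) = 2*15128 = 30256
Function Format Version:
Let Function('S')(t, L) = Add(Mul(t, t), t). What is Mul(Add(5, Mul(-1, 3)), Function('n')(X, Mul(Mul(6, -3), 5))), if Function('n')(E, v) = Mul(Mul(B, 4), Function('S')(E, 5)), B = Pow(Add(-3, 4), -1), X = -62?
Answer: 30256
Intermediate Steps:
Function('S')(t, L) = Add(t, Pow(t, 2)) (Function('S')(t, L) = Add(Pow(t, 2), t) = Add(t, Pow(t, 2)))
B = 1 (B = Pow(1, -1) = 1)
Function('n')(E, v) = Mul(4, E, Add(1, E)) (Function('n')(E, v) = Mul(Mul(1, 4), Mul(E, Add(1, E))) = Mul(4, Mul(E, Add(1, E))) = Mul(4, E, Add(1, E)))
Mul(Add(5, Mul(-1, 3)), Function('n')(X, Mul(Mul(6, -3), 5))) = Mul(Add(5, Mul(-1, 3)), Mul(4, -62, Add(1, -62))) = Mul(Add(5, -3), Mul(4, -62, -61)) = Mul(2, 15128) = 30256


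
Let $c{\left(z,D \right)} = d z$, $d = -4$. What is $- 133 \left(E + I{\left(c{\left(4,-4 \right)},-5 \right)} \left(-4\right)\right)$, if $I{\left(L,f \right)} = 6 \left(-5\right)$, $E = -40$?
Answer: $-10640$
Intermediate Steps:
$c{\left(z,D \right)} = - 4 z$
$I{\left(L,f \right)} = -30$
$- 133 \left(E + I{\left(c{\left(4,-4 \right)},-5 \right)} \left(-4\right)\right) = - 133 \left(-40 - -120\right) = - 133 \left(-40 + 120\right) = \left(-133\right) 80 = -10640$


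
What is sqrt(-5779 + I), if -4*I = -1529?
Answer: I*sqrt(21587)/2 ≈ 73.463*I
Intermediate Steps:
I = 1529/4 (I = -1/4*(-1529) = 1529/4 ≈ 382.25)
sqrt(-5779 + I) = sqrt(-5779 + 1529/4) = sqrt(-21587/4) = I*sqrt(21587)/2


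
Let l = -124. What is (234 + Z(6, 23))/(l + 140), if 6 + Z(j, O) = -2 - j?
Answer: 55/4 ≈ 13.750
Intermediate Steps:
Z(j, O) = -8 - j (Z(j, O) = -6 + (-2 - j) = -8 - j)
(234 + Z(6, 23))/(l + 140) = (234 + (-8 - 1*6))/(-124 + 140) = (234 + (-8 - 6))/16 = (234 - 14)*(1/16) = 220*(1/16) = 55/4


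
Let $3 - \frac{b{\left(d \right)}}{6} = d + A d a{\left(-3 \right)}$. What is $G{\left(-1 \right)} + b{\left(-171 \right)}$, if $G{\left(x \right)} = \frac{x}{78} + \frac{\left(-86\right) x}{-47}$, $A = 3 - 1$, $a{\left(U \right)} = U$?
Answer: $- \frac{18747347}{3666} \approx -5113.8$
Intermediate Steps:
$A = 2$ ($A = 3 - 1 = 2$)
$G{\left(x \right)} = \frac{6755 x}{3666}$ ($G{\left(x \right)} = x \frac{1}{78} + - 86 x \left(- \frac{1}{47}\right) = \frac{x}{78} + \frac{86 x}{47} = \frac{6755 x}{3666}$)
$b{\left(d \right)} = 18 + 30 d$ ($b{\left(d \right)} = 18 - 6 \left(d + 2 d \left(-3\right)\right) = 18 - 6 \left(d - 6 d\right) = 18 - 6 \left(- 5 d\right) = 18 + 30 d$)
$G{\left(-1 \right)} + b{\left(-171 \right)} = \frac{6755}{3666} \left(-1\right) + \left(18 + 30 \left(-171\right)\right) = - \frac{6755}{3666} + \left(18 - 5130\right) = - \frac{6755}{3666} - 5112 = - \frac{18747347}{3666}$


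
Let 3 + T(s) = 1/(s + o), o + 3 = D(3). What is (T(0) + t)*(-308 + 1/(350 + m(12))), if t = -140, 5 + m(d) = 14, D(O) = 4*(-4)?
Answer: 300531978/6821 ≈ 44060.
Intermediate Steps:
D(O) = -16
m(d) = 9 (m(d) = -5 + 14 = 9)
o = -19 (o = -3 - 16 = -19)
T(s) = -3 + 1/(-19 + s) (T(s) = -3 + 1/(s - 19) = -3 + 1/(-19 + s))
(T(0) + t)*(-308 + 1/(350 + m(12))) = ((58 - 3*0)/(-19 + 0) - 140)*(-308 + 1/(350 + 9)) = ((58 + 0)/(-19) - 140)*(-308 + 1/359) = (-1/19*58 - 140)*(-308 + 1/359) = (-58/19 - 140)*(-110571/359) = -2718/19*(-110571/359) = 300531978/6821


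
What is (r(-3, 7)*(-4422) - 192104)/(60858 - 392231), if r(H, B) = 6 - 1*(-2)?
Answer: 227480/331373 ≈ 0.68648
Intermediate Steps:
r(H, B) = 8 (r(H, B) = 6 + 2 = 8)
(r(-3, 7)*(-4422) - 192104)/(60858 - 392231) = (8*(-4422) - 192104)/(60858 - 392231) = (-35376 - 192104)/(-331373) = -227480*(-1/331373) = 227480/331373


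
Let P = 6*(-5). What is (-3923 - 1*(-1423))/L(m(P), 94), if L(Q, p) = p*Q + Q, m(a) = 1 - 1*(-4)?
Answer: -100/19 ≈ -5.2632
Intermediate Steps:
P = -30
m(a) = 5 (m(a) = 1 + 4 = 5)
L(Q, p) = Q + Q*p (L(Q, p) = Q*p + Q = Q + Q*p)
(-3923 - 1*(-1423))/L(m(P), 94) = (-3923 - 1*(-1423))/((5*(1 + 94))) = (-3923 + 1423)/((5*95)) = -2500/475 = -2500*1/475 = -100/19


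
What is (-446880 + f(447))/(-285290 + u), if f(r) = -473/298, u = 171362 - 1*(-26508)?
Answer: 133170713/26051160 ≈ 5.1119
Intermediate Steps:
u = 197870 (u = 171362 + 26508 = 197870)
f(r) = -473/298 (f(r) = -473*1/298 = -473/298)
(-446880 + f(447))/(-285290 + u) = (-446880 - 473/298)/(-285290 + 197870) = -133170713/298/(-87420) = -133170713/298*(-1/87420) = 133170713/26051160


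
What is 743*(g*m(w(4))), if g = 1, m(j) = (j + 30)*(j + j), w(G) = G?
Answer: 202096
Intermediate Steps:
m(j) = 2*j*(30 + j) (m(j) = (30 + j)*(2*j) = 2*j*(30 + j))
743*(g*m(w(4))) = 743*(1*(2*4*(30 + 4))) = 743*(1*(2*4*34)) = 743*(1*272) = 743*272 = 202096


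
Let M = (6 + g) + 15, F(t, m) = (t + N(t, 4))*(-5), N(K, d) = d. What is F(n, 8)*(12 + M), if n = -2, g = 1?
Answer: -340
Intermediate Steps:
F(t, m) = -20 - 5*t (F(t, m) = (t + 4)*(-5) = (4 + t)*(-5) = -20 - 5*t)
M = 22 (M = (6 + 1) + 15 = 7 + 15 = 22)
F(n, 8)*(12 + M) = (-20 - 5*(-2))*(12 + 22) = (-20 + 10)*34 = -10*34 = -340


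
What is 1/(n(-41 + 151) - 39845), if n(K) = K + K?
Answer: -1/39625 ≈ -2.5237e-5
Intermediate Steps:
n(K) = 2*K
1/(n(-41 + 151) - 39845) = 1/(2*(-41 + 151) - 39845) = 1/(2*110 - 39845) = 1/(220 - 39845) = 1/(-39625) = -1/39625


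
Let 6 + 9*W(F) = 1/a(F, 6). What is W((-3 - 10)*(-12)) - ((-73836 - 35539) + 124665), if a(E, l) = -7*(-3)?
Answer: -2889935/189 ≈ -15291.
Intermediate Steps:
a(E, l) = 21
W(F) = -125/189 (W(F) = -⅔ + (⅑)/21 = -⅔ + (⅑)*(1/21) = -⅔ + 1/189 = -125/189)
W((-3 - 10)*(-12)) - ((-73836 - 35539) + 124665) = -125/189 - ((-73836 - 35539) + 124665) = -125/189 - (-109375 + 124665) = -125/189 - 1*15290 = -125/189 - 15290 = -2889935/189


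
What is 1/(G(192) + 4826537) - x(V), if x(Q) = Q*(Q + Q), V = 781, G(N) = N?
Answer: -5888232895137/4826729 ≈ -1.2199e+6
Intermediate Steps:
x(Q) = 2*Q² (x(Q) = Q*(2*Q) = 2*Q²)
1/(G(192) + 4826537) - x(V) = 1/(192 + 4826537) - 2*781² = 1/4826729 - 2*609961 = 1/4826729 - 1*1219922 = 1/4826729 - 1219922 = -5888232895137/4826729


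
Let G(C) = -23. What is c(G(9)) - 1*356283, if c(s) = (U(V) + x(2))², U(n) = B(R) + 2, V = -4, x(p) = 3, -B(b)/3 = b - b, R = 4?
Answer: -356258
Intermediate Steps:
B(b) = 0 (B(b) = -3*(b - b) = -3*0 = 0)
U(n) = 2 (U(n) = 0 + 2 = 2)
c(s) = 25 (c(s) = (2 + 3)² = 5² = 25)
c(G(9)) - 1*356283 = 25 - 1*356283 = 25 - 356283 = -356258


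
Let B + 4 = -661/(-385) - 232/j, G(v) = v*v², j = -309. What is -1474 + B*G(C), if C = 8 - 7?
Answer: -175536701/118965 ≈ -1475.5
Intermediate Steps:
C = 1
G(v) = v³
B = -182291/118965 (B = -4 + (-661/(-385) - 232/(-309)) = -4 + (-661*(-1/385) - 232*(-1/309)) = -4 + (661/385 + 232/309) = -4 + 293569/118965 = -182291/118965 ≈ -1.5323)
-1474 + B*G(C) = -1474 - 182291/118965*1³ = -1474 - 182291/118965*1 = -1474 - 182291/118965 = -175536701/118965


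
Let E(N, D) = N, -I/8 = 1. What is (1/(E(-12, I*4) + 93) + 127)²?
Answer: 105842944/6561 ≈ 16132.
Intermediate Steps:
I = -8 (I = -8*1 = -8)
(1/(E(-12, I*4) + 93) + 127)² = (1/(-12 + 93) + 127)² = (1/81 + 127)² = (10288/81)² = 105842944/6561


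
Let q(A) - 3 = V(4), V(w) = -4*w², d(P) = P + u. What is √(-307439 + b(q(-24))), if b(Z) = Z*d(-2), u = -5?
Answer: 2*I*√76753 ≈ 554.09*I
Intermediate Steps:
d(P) = -5 + P (d(P) = P - 5 = -5 + P)
q(A) = -61 (q(A) = 3 - 4*4² = 3 - 4*16 = 3 - 64 = -61)
b(Z) = -7*Z (b(Z) = Z*(-5 - 2) = Z*(-7) = -7*Z)
√(-307439 + b(q(-24))) = √(-307439 - 7*(-61)) = √(-307439 + 427) = √(-307012) = 2*I*√76753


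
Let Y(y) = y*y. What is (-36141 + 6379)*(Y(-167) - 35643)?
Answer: 230774548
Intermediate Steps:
Y(y) = y²
(-36141 + 6379)*(Y(-167) - 35643) = (-36141 + 6379)*((-167)² - 35643) = -29762*(27889 - 35643) = -29762*(-7754) = 230774548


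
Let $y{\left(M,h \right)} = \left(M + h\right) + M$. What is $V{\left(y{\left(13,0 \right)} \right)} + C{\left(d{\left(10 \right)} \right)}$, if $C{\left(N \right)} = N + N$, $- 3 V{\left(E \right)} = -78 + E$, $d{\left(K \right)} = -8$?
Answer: $\frac{4}{3} \approx 1.3333$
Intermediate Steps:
$y{\left(M,h \right)} = h + 2 M$
$V{\left(E \right)} = 26 - \frac{E}{3}$ ($V{\left(E \right)} = - \frac{-78 + E}{3} = 26 - \frac{E}{3}$)
$C{\left(N \right)} = 2 N$
$V{\left(y{\left(13,0 \right)} \right)} + C{\left(d{\left(10 \right)} \right)} = \left(26 - \frac{0 + 2 \cdot 13}{3}\right) + 2 \left(-8\right) = \left(26 - \frac{0 + 26}{3}\right) - 16 = \left(26 - \frac{26}{3}\right) - 16 = \frac{52}{3} - 16 = \frac{4}{3}$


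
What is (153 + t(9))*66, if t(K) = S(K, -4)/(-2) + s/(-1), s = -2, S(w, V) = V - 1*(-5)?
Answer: 10197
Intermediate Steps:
S(w, V) = 5 + V (S(w, V) = V + 5 = 5 + V)
t(K) = 3/2 (t(K) = (5 - 4)/(-2) - 2/(-1) = 1*(-1/2) - 2*(-1) = -1/2 + 2 = 3/2)
(153 + t(9))*66 = (153 + 3/2)*66 = (309/2)*66 = 10197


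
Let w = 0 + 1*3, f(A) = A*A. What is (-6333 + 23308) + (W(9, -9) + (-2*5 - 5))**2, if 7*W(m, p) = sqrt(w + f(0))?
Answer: 842803/49 - 30*sqrt(3)/7 ≈ 17193.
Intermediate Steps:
f(A) = A**2
w = 3 (w = 0 + 3 = 3)
W(m, p) = sqrt(3)/7 (W(m, p) = sqrt(3 + 0**2)/7 = sqrt(3 + 0)/7 = sqrt(3)/7)
(-6333 + 23308) + (W(9, -9) + (-2*5 - 5))**2 = (-6333 + 23308) + (sqrt(3)/7 + (-2*5 - 5))**2 = 16975 + (sqrt(3)/7 + (-10 - 5))**2 = 16975 + (sqrt(3)/7 - 15)**2 = 16975 + (-15 + sqrt(3)/7)**2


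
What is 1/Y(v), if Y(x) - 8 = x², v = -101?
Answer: 1/10209 ≈ 9.7953e-5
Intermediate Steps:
Y(x) = 8 + x²
1/Y(v) = 1/(8 + (-101)²) = 1/(8 + 10201) = 1/10209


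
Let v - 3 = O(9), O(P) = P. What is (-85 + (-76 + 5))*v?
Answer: -1872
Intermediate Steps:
v = 12 (v = 3 + 9 = 12)
(-85 + (-76 + 5))*v = (-85 + (-76 + 5))*12 = (-85 - 71)*12 = -156*12 = -1872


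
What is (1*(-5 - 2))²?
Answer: 49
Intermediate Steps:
(1*(-5 - 2))² = (1*(-7))² = (-7)² = 49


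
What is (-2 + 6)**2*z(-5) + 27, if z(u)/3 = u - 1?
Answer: -261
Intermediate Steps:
z(u) = -3 + 3*u (z(u) = 3*(u - 1) = 3*(-1 + u) = -3 + 3*u)
(-2 + 6)**2*z(-5) + 27 = (-2 + 6)**2*(-3 + 3*(-5)) + 27 = 4**2*(-3 - 15) + 27 = 16*(-18) + 27 = -288 + 27 = -261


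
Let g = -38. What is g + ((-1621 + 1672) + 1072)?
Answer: 1085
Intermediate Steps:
g + ((-1621 + 1672) + 1072) = -38 + ((-1621 + 1672) + 1072) = -38 + (51 + 1072) = -38 + 1123 = 1085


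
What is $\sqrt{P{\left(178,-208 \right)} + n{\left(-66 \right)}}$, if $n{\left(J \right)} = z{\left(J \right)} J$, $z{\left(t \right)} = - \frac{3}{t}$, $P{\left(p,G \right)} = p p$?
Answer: $\sqrt{31681} \approx 177.99$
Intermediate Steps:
$P{\left(p,G \right)} = p^{2}$
$n{\left(J \right)} = -3$ ($n{\left(J \right)} = - \frac{3}{J} J = -3$)
$\sqrt{P{\left(178,-208 \right)} + n{\left(-66 \right)}} = \sqrt{178^{2} - 3} = \sqrt{31684 - 3} = \sqrt{31681}$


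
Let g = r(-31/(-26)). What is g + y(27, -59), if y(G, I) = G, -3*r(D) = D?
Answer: 2075/78 ≈ 26.603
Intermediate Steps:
r(D) = -D/3
g = -31/78 (g = -(-31)/(3*(-26)) = -(-31)*(-1)/(3*26) = -⅓*31/26 = -31/78 ≈ -0.39744)
g + y(27, -59) = -31/78 + 27 = 2075/78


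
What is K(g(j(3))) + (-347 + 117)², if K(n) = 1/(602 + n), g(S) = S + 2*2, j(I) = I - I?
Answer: 32057401/606 ≈ 52900.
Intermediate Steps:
j(I) = 0
g(S) = 4 + S (g(S) = S + 4 = 4 + S)
K(g(j(3))) + (-347 + 117)² = 1/(602 + (4 + 0)) + (-347 + 117)² = 1/(602 + 4) + (-230)² = 1/606 + 52900 = 32057401/606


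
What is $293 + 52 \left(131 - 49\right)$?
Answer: $4557$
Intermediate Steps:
$293 + 52 \left(131 - 49\right) = 293 + 52 \cdot 82 = 293 + 4264 = 4557$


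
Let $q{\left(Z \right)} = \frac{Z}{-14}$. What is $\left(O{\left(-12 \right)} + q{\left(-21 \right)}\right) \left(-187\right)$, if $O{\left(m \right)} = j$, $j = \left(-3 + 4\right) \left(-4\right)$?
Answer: $\frac{935}{2} \approx 467.5$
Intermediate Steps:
$q{\left(Z \right)} = - \frac{Z}{14}$ ($q{\left(Z \right)} = Z \left(- \frac{1}{14}\right) = - \frac{Z}{14}$)
$j = -4$ ($j = 1 \left(-4\right) = -4$)
$O{\left(m \right)} = -4$
$\left(O{\left(-12 \right)} + q{\left(-21 \right)}\right) \left(-187\right) = \left(-4 - - \frac{3}{2}\right) \left(-187\right) = \left(-4 + \frac{3}{2}\right) \left(-187\right) = \left(- \frac{5}{2}\right) \left(-187\right) = \frac{935}{2}$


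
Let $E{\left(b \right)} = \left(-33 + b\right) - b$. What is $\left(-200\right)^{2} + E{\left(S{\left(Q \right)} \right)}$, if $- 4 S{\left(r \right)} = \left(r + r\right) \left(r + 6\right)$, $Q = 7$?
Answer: $39967$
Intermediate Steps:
$S{\left(r \right)} = - \frac{r \left(6 + r\right)}{2}$ ($S{\left(r \right)} = - \frac{\left(r + r\right) \left(r + 6\right)}{4} = - \frac{2 r \left(6 + r\right)}{4} = - \frac{r \left(6 + r\right)}{2}$)
$E{\left(b \right)} = -33$
$\left(-200\right)^{2} + E{\left(S{\left(Q \right)} \right)} = \left(-200\right)^{2} - 33 = 40000 - 33 = 39967$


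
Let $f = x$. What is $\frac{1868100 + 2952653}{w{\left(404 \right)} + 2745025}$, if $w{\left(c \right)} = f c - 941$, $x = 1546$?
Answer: $\frac{4820753}{3368668} \approx 1.4311$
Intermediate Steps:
$f = 1546$
$w{\left(c \right)} = -941 + 1546 c$ ($w{\left(c \right)} = 1546 c - 941 = -941 + 1546 c$)
$\frac{1868100 + 2952653}{w{\left(404 \right)} + 2745025} = \frac{1868100 + 2952653}{\left(-941 + 1546 \cdot 404\right) + 2745025} = \frac{4820753}{\left(-941 + 624584\right) + 2745025} = \frac{4820753}{623643 + 2745025} = \frac{4820753}{3368668}$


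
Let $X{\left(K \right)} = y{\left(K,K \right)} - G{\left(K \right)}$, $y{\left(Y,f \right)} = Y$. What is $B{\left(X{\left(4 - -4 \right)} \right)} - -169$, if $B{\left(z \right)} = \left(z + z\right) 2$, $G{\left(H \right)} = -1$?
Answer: $205$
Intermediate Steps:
$X{\left(K \right)} = 1 + K$ ($X{\left(K \right)} = K - -1 = K + 1 = 1 + K$)
$B{\left(z \right)} = 4 z$ ($B{\left(z \right)} = 2 z 2 = 4 z$)
$B{\left(X{\left(4 - -4 \right)} \right)} - -169 = 4 \left(1 + \left(4 - -4\right)\right) - -169 = 4 \left(1 + \left(4 + 4\right)\right) + 169 = 4 \left(1 + 8\right) + 169 = 4 \cdot 9 + 169 = 36 + 169 = 205$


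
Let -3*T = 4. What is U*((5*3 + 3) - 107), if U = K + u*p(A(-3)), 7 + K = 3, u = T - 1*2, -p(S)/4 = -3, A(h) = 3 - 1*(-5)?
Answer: 3916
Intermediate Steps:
A(h) = 8 (A(h) = 3 + 5 = 8)
T = -4/3 (T = -⅓*4 = -4/3 ≈ -1.3333)
p(S) = 12 (p(S) = -4*(-3) = 12)
u = -10/3 (u = -4/3 - 1*2 = -4/3 - 2 = -10/3 ≈ -3.3333)
K = -4 (K = -7 + 3 = -4)
U = -44 (U = -4 - 10/3*12 = -4 - 40 = -44)
U*((5*3 + 3) - 107) = -44*((5*3 + 3) - 107) = -44*((15 + 3) - 107) = -44*(18 - 107) = -44*(-89) = 3916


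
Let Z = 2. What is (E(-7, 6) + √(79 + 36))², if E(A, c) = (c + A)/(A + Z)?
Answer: 2876/25 + 2*√115/5 ≈ 119.33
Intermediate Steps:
E(A, c) = (A + c)/(2 + A) (E(A, c) = (c + A)/(A + 2) = (A + c)/(2 + A))
(E(-7, 6) + √(79 + 36))² = ((-7 + 6)/(2 - 7) + √(79 + 36))² = (-1/(-5) + √115)² = (-⅕*(-1) + √115)² = (⅕ + √115)²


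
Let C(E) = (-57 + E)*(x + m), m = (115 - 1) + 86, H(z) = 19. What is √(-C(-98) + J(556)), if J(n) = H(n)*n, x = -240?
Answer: 2*√1091 ≈ 66.061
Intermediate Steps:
J(n) = 19*n
m = 200 (m = 114 + 86 = 200)
C(E) = 2280 - 40*E (C(E) = (-57 + E)*(-240 + 200) = (-57 + E)*(-40) = 2280 - 40*E)
√(-C(-98) + J(556)) = √(-(2280 - 40*(-98)) + 19*556) = √(-(2280 + 3920) + 10564) = √(-1*6200 + 10564) = √(-6200 + 10564) = √4364 = 2*√1091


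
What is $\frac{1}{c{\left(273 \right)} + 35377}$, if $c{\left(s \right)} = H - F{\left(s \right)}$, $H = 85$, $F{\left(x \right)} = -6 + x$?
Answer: $\frac{1}{35195} \approx 2.8413 \cdot 10^{-5}$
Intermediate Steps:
$c{\left(s \right)} = 91 - s$ ($c{\left(s \right)} = 85 - \left(-6 + s\right) = 91 - s$)
$\frac{1}{c{\left(273 \right)} + 35377} = \frac{1}{\left(91 - 273\right) + 35377} = \frac{1}{-182 + 35377} = \frac{1}{35195}$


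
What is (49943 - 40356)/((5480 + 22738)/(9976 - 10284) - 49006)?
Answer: -1476398/7561033 ≈ -0.19526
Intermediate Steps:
(49943 - 40356)/((5480 + 22738)/(9976 - 10284) - 49006) = 9587/(28218/(-308) - 49006) = 9587/(28218*(-1/308) - 49006) = 9587/(-14109/154 - 49006) = 9587/(-7561033/154) = 9587*(-154/7561033) = -1476398/7561033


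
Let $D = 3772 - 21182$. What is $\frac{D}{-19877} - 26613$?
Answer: $- \frac{528969191}{19877} \approx -26612.0$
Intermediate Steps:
$D = -17410$
$\frac{D}{-19877} - 26613 = - \frac{17410}{-19877} - 26613 = \left(-17410\right) \left(- \frac{1}{19877}\right) - 26613 = \frac{17410}{19877} - 26613 = - \frac{528969191}{19877}$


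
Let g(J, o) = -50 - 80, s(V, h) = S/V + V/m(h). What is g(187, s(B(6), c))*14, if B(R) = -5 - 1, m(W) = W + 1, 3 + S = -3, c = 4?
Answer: -1820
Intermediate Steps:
S = -6 (S = -3 - 3 = -6)
m(W) = 1 + W
B(R) = -6
s(V, h) = -6/V + V/(1 + h)
g(J, o) = -130
g(187, s(B(6), c))*14 = -130*14 = -1820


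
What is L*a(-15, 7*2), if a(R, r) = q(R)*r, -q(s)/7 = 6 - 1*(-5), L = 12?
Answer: -12936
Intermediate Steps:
q(s) = -77 (q(s) = -7*(6 - 1*(-5)) = -7*(6 + 5) = -7*11 = -77)
a(R, r) = -77*r
L*a(-15, 7*2) = 12*(-539*2) = 12*(-77*14) = 12*(-1078) = -12936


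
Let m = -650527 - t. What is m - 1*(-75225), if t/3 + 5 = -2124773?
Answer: 5799032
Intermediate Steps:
t = -6374334 (t = -15 + 3*(-2124773) = -15 - 6374319 = -6374334)
m = 5723807 (m = -650527 - 1*(-6374334) = -650527 + 6374334 = 5723807)
m - 1*(-75225) = 5723807 - 1*(-75225) = 5723807 + 75225 = 5799032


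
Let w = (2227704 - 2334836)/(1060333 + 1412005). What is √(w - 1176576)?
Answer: I*√1797942084519183790/1236169 ≈ 1084.7*I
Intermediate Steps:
w = -53566/1236169 (w = -107132/2472338 = -107132*1/2472338 = -53566/1236169 ≈ -0.043332)
√(w - 1176576) = √(-53566/1236169 - 1176576) = √(-1454446830910/1236169) = I*√1797942084519183790/1236169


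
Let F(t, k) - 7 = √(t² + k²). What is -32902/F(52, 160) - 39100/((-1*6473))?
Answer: 2595593022/182894615 - 131608*√1769/28255 ≈ -181.72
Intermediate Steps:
F(t, k) = 7 + √(k² + t²) (F(t, k) = 7 + √(t² + k²) = 7 + √(k² + t²))
-32902/F(52, 160) - 39100/((-1*6473)) = -32902/(7 + √(160² + 52²)) - 39100/((-1*6473)) = -32902/(7 + √(25600 + 2704)) - 39100/(-6473) = -32902/(7 + √28304) - 39100*(-1/6473) = -32902/(7 + 4*√1769) + 39100/6473 = 39100/6473 - 32902/(7 + 4*√1769)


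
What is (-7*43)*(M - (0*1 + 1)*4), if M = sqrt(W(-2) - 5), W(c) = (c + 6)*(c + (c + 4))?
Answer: 1204 - 301*I*sqrt(5) ≈ 1204.0 - 673.06*I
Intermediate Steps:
W(c) = (4 + 2*c)*(6 + c) (W(c) = (6 + c)*(c + (4 + c)) = (6 + c)*(4 + 2*c) = (4 + 2*c)*(6 + c))
M = I*sqrt(5) (M = sqrt((24 + 2*(-2)**2 + 16*(-2)) - 5) = sqrt((24 + 2*4 - 32) - 5) = sqrt((24 + 8 - 32) - 5) = sqrt(0 - 5) = sqrt(-5) = I*sqrt(5) ≈ 2.2361*I)
(-7*43)*(M - (0*1 + 1)*4) = (-7*43)*(I*sqrt(5) - (0*1 + 1)*4) = -301*(I*sqrt(5) - (0 + 1)*4) = -301*(I*sqrt(5) - 4) = -301*(-4 + I*sqrt(5)) = 1204 - 301*I*sqrt(5)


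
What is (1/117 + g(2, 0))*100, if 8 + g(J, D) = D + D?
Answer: -93500/117 ≈ -799.15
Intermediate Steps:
g(J, D) = -8 + 2*D (g(J, D) = -8 + (D + D) = -8 + 2*D)
(1/117 + g(2, 0))*100 = (1/117 + (-8 + 2*0))*100 = (1/117 + (-8 + 0))*100 = (1/117 - 8)*100 = -935/117*100 = -93500/117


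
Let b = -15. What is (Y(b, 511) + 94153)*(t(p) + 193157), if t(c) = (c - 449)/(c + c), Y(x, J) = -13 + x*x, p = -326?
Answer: 11884246851735/652 ≈ 1.8227e+10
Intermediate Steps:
Y(x, J) = -13 + x²
t(c) = (-449 + c)/(2*c) (t(c) = (-449 + c)/((2*c)) = (-449 + c)*(1/(2*c)) = (-449 + c)/(2*c))
(Y(b, 511) + 94153)*(t(p) + 193157) = ((-13 + (-15)²) + 94153)*((½)*(-449 - 326)/(-326) + 193157) = ((-13 + 225) + 94153)*((½)*(-1/326)*(-775) + 193157) = (212 + 94153)*(775/652 + 193157) = 94365*(125939139/652) = 11884246851735/652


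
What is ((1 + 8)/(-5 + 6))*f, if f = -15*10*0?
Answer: 0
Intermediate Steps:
f = 0 (f = -150*0 = 0)
((1 + 8)/(-5 + 6))*f = ((1 + 8)/(-5 + 6))*0 = (9/1)*0 = (9*1)*0 = 9*0 = 0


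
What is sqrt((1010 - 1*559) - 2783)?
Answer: 2*I*sqrt(583) ≈ 48.291*I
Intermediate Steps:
sqrt((1010 - 1*559) - 2783) = sqrt((1010 - 559) - 2783) = sqrt(451 - 2783) = sqrt(-2332) = 2*I*sqrt(583)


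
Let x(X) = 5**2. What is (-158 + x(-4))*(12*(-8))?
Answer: 12768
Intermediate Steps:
x(X) = 25
(-158 + x(-4))*(12*(-8)) = (-158 + 25)*(12*(-8)) = -133*(-96) = 12768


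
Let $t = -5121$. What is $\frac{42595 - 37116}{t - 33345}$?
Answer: $- \frac{5479}{38466} \approx -0.14244$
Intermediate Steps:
$\frac{42595 - 37116}{t - 33345} = \frac{42595 - 37116}{-5121 - 33345} = \frac{5479}{-38466} = 5479 \left(- \frac{1}{38466}\right) = - \frac{5479}{38466}$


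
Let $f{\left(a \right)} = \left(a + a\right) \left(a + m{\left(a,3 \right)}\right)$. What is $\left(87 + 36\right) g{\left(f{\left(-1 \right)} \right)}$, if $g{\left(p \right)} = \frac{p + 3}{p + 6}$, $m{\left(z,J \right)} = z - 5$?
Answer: $\frac{2091}{20} \approx 104.55$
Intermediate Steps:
$m{\left(z,J \right)} = -5 + z$
$f{\left(a \right)} = 2 a \left(-5 + 2 a\right)$ ($f{\left(a \right)} = \left(a + a\right) \left(a + \left(-5 + a\right)\right) = 2 a \left(-5 + 2 a\right)$)
$g{\left(p \right)} = \frac{3 + p}{6 + p}$
$\left(87 + 36\right) g{\left(f{\left(-1 \right)} \right)} = \left(87 + 36\right) \frac{3 + 2 \left(-1\right) \left(-5 + 2 \left(-1\right)\right)}{6 + 2 \left(-1\right) \left(-5 + 2 \left(-1\right)\right)} = 123 \frac{3 + 2 \left(-1\right) \left(-5 - 2\right)}{6 + 2 \left(-1\right) \left(-5 - 2\right)} = 123 \frac{3 + 2 \left(-1\right) \left(-7\right)}{6 + 2 \left(-1\right) \left(-7\right)} = 123 \frac{3 + 14}{6 + 14} = 123 \cdot \frac{1}{20} \cdot 17 = 123 \cdot \frac{17}{20} = \frac{2091}{20}$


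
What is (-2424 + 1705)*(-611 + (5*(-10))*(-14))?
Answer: -63991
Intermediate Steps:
(-2424 + 1705)*(-611 + (5*(-10))*(-14)) = -719*(-611 - 50*(-14)) = -719*(-611 + 700) = -719*89 = -63991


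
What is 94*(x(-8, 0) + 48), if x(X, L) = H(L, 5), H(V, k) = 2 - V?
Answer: 4700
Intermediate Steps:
x(X, L) = 2 - L
94*(x(-8, 0) + 48) = 94*((2 - 1*0) + 48) = 94*((2 + 0) + 48) = 94*(2 + 48) = 94*50 = 4700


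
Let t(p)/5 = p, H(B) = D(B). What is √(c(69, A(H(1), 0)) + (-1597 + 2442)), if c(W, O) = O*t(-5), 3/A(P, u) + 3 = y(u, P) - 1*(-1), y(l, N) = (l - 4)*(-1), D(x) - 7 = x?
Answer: √3230/2 ≈ 28.417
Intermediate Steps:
D(x) = 7 + x
H(B) = 7 + B
y(l, N) = 4 - l (y(l, N) = (-4 + l)*(-1) = 4 - l)
A(P, u) = 3/(2 - u) (A(P, u) = 3/(-3 + ((4 - u) - 1*(-1))) = 3/(-3 + ((4 - u) + 1)) = 3/(-3 + (5 - u)) = 3/(2 - u))
t(p) = 5*p
c(W, O) = -25*O (c(W, O) = O*(5*(-5)) = O*(-25) = -25*O)
√(c(69, A(H(1), 0)) + (-1597 + 2442)) = √(-(-75)/(-2 + 0) + (-1597 + 2442)) = √(-(-75)/(-2) + 845) = √(-(-75)*(-1)/2 + 845) = √(-25*3/2 + 845) = √(-75/2 + 845) = √(1615/2) = √3230/2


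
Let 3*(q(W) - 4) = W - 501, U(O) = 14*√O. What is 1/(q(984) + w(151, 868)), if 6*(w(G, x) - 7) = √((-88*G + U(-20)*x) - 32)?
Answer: 3/(516 + √2*√(-1665 + 3038*I*√5)) ≈ 0.0049693 - 0.00078509*I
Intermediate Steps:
q(W) = -163 + W/3 (q(W) = 4 + (W - 501)/3 = 4 + (-501 + W)/3 = 4 + (-167 + W/3) = -163 + W/3)
w(G, x) = 7 + √(-32 - 88*G + 28*I*x*√5)/6 (w(G, x) = 7 + √((-88*G + (14*√(-20))*x) - 32)/6 = 7 + √((-88*G + (14*(2*I*√5))*x) - 32)/6 = 7 + √((-88*G + (28*I*√5)*x) - 32)/6 = 7 + √((-88*G + 28*I*x*√5) - 32)/6 = 7 + √(-32 - 88*G + 28*I*x*√5)/6)
1/(q(984) + w(151, 868)) = 1/((-163 + (⅓)*984) + (7 + √(-8 - 22*151 + 7*I*868*√5)/3)) = 1/((-163 + 328) + (7 + √(-8 - 3322 + 6076*I*√5)/3)) = 1/(165 + (7 + √(-3330 + 6076*I*√5)/3)) = 1/(172 + √(-3330 + 6076*I*√5)/3)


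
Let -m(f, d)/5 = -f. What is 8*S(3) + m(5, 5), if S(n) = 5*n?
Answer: 145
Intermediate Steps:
m(f, d) = 5*f (m(f, d) = -(-5)*f = 5*f)
8*S(3) + m(5, 5) = 8*(5*3) + 5*5 = 8*15 + 25 = 120 + 25 = 145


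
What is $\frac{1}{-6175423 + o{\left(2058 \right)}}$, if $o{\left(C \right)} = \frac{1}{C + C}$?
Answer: $- \frac{4116}{25418041067} \approx -1.6193 \cdot 10^{-7}$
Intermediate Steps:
$o{\left(C \right)} = \frac{1}{2 C}$
$\frac{1}{-6175423 + o{\left(2058 \right)}} = \frac{1}{-6175423 + \frac{1}{2 \cdot 2058}} = \frac{1}{-6175423 + \frac{1}{2} \cdot \frac{1}{2058}} = \frac{1}{-6175423 + \frac{1}{4116}} = \frac{1}{- \frac{25418041067}{4116}} = - \frac{4116}{25418041067}$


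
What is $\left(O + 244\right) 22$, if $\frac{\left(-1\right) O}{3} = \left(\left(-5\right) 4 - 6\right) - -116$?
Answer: $-572$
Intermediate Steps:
$O = -270$ ($O = - 3 \left(\left(\left(-5\right) 4 - 6\right) - -116\right) = - 3 \left(\left(-20 - 6\right) + 116\right) = - 3 \left(-26 + 116\right) = \left(-3\right) 90 = -270$)
$\left(O + 244\right) 22 = \left(-270 + 244\right) 22 = \left(-26\right) 22 = -572$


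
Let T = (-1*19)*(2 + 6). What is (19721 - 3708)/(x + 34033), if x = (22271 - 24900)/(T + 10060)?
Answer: 158656804/337196335 ≈ 0.47052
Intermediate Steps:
T = -152 (T = -19*8 = -152)
x = -2629/9908 (x = (22271 - 24900)/(-152 + 10060) = -2629/9908 ≈ -0.26534)
(19721 - 3708)/(x + 34033) = (19721 - 3708)/(-2629/9908 + 34033) = 16013/(337196335/9908) = 16013*(9908/337196335) = 158656804/337196335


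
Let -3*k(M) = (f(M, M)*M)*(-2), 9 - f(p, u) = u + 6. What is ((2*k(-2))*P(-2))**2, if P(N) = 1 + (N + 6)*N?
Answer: 78400/9 ≈ 8711.1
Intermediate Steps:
f(p, u) = 3 - u (f(p, u) = 9 - (u + 6) = 9 - (6 + u) = 9 + (-6 - u) = 3 - u)
P(N) = 1 + N*(6 + N) (P(N) = 1 + (6 + N)*N = 1 + N*(6 + N))
k(M) = 2*M*(3 - M)/3 (k(M) = -(3 - M)*M*(-2)/3 = -M*(3 - M)*(-2)/3 = -(-2)*M*(3 - M)/3 = 2*M*(3 - M)/3)
((2*k(-2))*P(-2))**2 = ((2*((2/3)*(-2)*(3 - 1*(-2))))*(1 + (-2)**2 + 6*(-2)))**2 = ((2*((2/3)*(-2)*(3 + 2)))*(1 + 4 - 12))**2 = ((2*((2/3)*(-2)*5))*(-7))**2 = ((2*(-20/3))*(-7))**2 = (-40/3*(-7))**2 = (280/3)**2 = 78400/9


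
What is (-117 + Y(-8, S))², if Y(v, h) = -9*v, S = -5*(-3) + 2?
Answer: 2025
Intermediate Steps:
S = 17 (S = 15 + 2 = 17)
(-117 + Y(-8, S))² = (-117 - 9*(-8))² = (-117 + 72)² = (-45)² = 2025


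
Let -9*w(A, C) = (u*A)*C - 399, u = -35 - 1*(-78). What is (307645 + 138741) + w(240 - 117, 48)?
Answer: 1254667/3 ≈ 4.1822e+5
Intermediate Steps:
u = 43 (u = -35 + 78 = 43)
w(A, C) = 133/3 - 43*A*C/9 (w(A, C) = -((43*A)*C - 399)/9 = -(43*A*C - 399)/9 = -(-399 + 43*A*C)/9 = 133/3 - 43*A*C/9)
(307645 + 138741) + w(240 - 117, 48) = (307645 + 138741) + (133/3 - 43/9*(240 - 117)*48) = 446386 + (133/3 - 43/9*123*48) = 446386 + (133/3 - 28208) = 446386 - 84491/3 = 1254667/3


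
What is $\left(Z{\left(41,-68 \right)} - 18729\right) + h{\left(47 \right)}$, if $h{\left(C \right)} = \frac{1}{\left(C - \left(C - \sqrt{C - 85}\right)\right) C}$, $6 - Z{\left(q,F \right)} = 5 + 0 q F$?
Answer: $-18728 - \frac{i \sqrt{38}}{1786} \approx -18728.0 - 0.0034515 i$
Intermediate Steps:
$Z{\left(q,F \right)} = 1$ ($Z{\left(q,F \right)} = 6 - \left(5 + 0 q F\right) = 6 - \left(5 + 0 F q\right) = 6 - \left(5 + 0\right) = 6 - 5 = 1$)
$h{\left(C \right)} = \frac{1}{C \sqrt{-85 + C}}$ ($h{\left(C \right)} = \frac{1}{\left(C - \left(C - \sqrt{-85 + C}\right)\right) C} = \frac{1}{\sqrt{-85 + C} C} = \frac{1}{C \sqrt{-85 + C}}$)
$\left(Z{\left(41,-68 \right)} - 18729\right) + h{\left(47 \right)} = \left(1 - 18729\right) + \frac{1}{47 \sqrt{-85 + 47}} = -18728 + \frac{1}{47 i \sqrt{38}} = -18728 + \frac{\left(- \frac{1}{38}\right) i \sqrt{38}}{47} = -18728 - \frac{i \sqrt{38}}{1786}$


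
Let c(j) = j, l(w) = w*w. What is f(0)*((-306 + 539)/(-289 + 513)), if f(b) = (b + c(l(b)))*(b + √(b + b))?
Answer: 0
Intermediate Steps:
l(w) = w²
f(b) = (b + b²)*(b + √2*√b) (f(b) = (b + b²)*(b + √(b + b)) = (b + b²)*(b + √(2*b)) = (b + b²)*(b + √2*√b))
f(0)*((-306 + 539)/(-289 + 513)) = (0² + 0³ + √2*0^(3/2) + √2*0^(5/2))*((-306 + 539)/(-289 + 513)) = (0 + 0 + √2*0 + √2*0)*(233/224) = (0 + 0 + 0 + 0)*(233*(1/224)) = 0*(233/224) = 0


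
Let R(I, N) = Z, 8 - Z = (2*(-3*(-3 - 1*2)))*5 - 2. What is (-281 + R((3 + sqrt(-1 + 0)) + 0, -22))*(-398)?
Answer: 167558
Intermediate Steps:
Z = -140 (Z = 8 - ((2*(-3*(-3 - 1*2)))*5 - 2) = 8 - ((2*(-3*(-3 - 2)))*5 - 2) = 8 - ((2*(-3*(-5)))*5 - 2) = 8 - ((2*15)*5 - 2) = 8 - (30*5 - 2) = 8 - (150 - 2) = 8 - 1*148 = 8 - 148 = -140)
R(I, N) = -140
(-281 + R((3 + sqrt(-1 + 0)) + 0, -22))*(-398) = (-281 - 140)*(-398) = -421*(-398) = 167558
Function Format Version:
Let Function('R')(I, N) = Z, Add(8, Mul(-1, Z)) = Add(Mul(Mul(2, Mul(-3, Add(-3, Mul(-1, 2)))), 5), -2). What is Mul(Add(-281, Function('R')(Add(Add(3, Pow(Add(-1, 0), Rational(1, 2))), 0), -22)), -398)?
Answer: 167558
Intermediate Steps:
Z = -140 (Z = Add(8, Mul(-1, Add(Mul(Mul(2, Mul(-3, Add(-3, Mul(-1, 2)))), 5), -2))) = Add(8, Mul(-1, Add(Mul(Mul(2, Mul(-3, Add(-3, -2))), 5), -2))) = Add(8, Mul(-1, Add(Mul(Mul(2, Mul(-3, -5)), 5), -2))) = Add(8, Mul(-1, Add(Mul(Mul(2, 15), 5), -2))) = Add(8, Mul(-1, Add(Mul(30, 5), -2))) = Add(8, Mul(-1, Add(150, -2))) = Add(8, Mul(-1, 148)) = Add(8, -148) = -140)
Function('R')(I, N) = -140
Mul(Add(-281, Function('R')(Add(Add(3, Pow(Add(-1, 0), Rational(1, 2))), 0), -22)), -398) = Mul(Add(-281, -140), -398) = Mul(-421, -398) = 167558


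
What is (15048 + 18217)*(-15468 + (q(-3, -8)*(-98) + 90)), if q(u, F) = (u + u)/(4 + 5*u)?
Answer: -5646600690/11 ≈ -5.1333e+8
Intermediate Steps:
q(u, F) = 2*u/(4 + 5*u) (q(u, F) = (2*u)/(4 + 5*u) = 2*u/(4 + 5*u))
(15048 + 18217)*(-15468 + (q(-3, -8)*(-98) + 90)) = (15048 + 18217)*(-15468 + ((2*(-3)/(4 + 5*(-3)))*(-98) + 90)) = 33265*(-15468 + ((2*(-3)/(4 - 15))*(-98) + 90)) = 33265*(-15468 + ((2*(-3)/(-11))*(-98) + 90)) = 33265*(-15468 + ((2*(-3)*(-1/11))*(-98) + 90)) = 33265*(-15468 + ((6/11)*(-98) + 90)) = 33265*(-15468 + (-588/11 + 90)) = 33265*(-15468 + 402/11) = 33265*(-169746/11) = -5646600690/11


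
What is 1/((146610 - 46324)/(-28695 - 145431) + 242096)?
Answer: 87063/21077553905 ≈ 4.1306e-6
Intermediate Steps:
1/((146610 - 46324)/(-28695 - 145431) + 242096) = 1/(100286/(-174126) + 242096) = 1/(100286*(-1/174126) + 242096) = 1/(-50143/87063 + 242096) = 1/(21077553905/87063) = 87063/21077553905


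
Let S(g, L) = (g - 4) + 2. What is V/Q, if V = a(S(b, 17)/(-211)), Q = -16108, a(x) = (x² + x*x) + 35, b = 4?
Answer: -1558243/717144268 ≈ -0.0021728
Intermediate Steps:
S(g, L) = -2 + g (S(g, L) = (-4 + g) + 2 = -2 + g)
a(x) = 35 + 2*x² (a(x) = (x² + x²) + 35 = 2*x² + 35 = 35 + 2*x²)
V = 1558243/44521 (V = 35 + 2*((-2 + 4)/(-211))² = 35 + 2*(2*(-1/211))² = 35 + 2*(-2/211)² = 35 + 2*(4/44521) = 35 + 8/44521 = 1558243/44521 ≈ 35.000)
V/Q = (1558243/44521)/(-16108) = (1558243/44521)*(-1/16108) = -1558243/717144268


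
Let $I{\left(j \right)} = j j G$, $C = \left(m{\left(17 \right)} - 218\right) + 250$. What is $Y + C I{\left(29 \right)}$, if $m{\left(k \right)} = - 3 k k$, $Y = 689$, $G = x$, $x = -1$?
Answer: $702924$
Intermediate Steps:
$G = -1$
$m{\left(k \right)} = - 3 k^{2}$
$C = -835$ ($C = \left(- 3 \cdot 17^{2} - 218\right) + 250 = \left(\left(-3\right) 289 - 218\right) + 250 = \left(-867 - 218\right) + 250 = -1085 + 250 = -835$)
$I{\left(j \right)} = - j^{2}$ ($I{\left(j \right)} = j j \left(-1\right) = j^{2} \left(-1\right) = - j^{2}$)
$Y + C I{\left(29 \right)} = 689 - 835 \left(- 29^{2}\right) = 689 - 835 \left(\left(-1\right) 841\right) = 689 - -702235 = 689 + 702235 = 702924$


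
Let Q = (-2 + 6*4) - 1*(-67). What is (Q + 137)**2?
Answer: 51076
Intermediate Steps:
Q = 89 (Q = (-2 + 24) + 67 = 22 + 67 = 89)
(Q + 137)**2 = (89 + 137)**2 = 226**2 = 51076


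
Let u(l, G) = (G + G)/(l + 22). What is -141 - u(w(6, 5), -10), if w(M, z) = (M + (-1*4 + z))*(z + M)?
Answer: -13939/99 ≈ -140.80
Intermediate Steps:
w(M, z) = (M + z)*(-4 + M + z) (w(M, z) = (M + (-4 + z))*(M + z) = (-4 + M + z)*(M + z) = (M + z)*(-4 + M + z))
u(l, G) = 2*G/(22 + l) (u(l, G) = (2*G)/(22 + l) = 2*G/(22 + l))
-141 - u(w(6, 5), -10) = -141 - 2*(-10)/(22 + (6² + 5² - 4*6 - 4*5 + 2*6*5)) = -141 - 2*(-10)/(22 + (36 + 25 - 24 - 20 + 60)) = -141 - 2*(-10)/(22 + 77) = -141 - 2*(-10)/99 = -141 - 1*(-20/99) = -141 + 20/99 = -13939/99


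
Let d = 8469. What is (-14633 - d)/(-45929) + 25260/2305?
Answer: 242683330/21173269 ≈ 11.462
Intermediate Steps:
(-14633 - d)/(-45929) + 25260/2305 = (-14633 - 1*8469)/(-45929) + 25260/2305 = (-14633 - 8469)*(-1/45929) + 25260*(1/2305) = -23102*(-1/45929) + 5052/461 = 23102/45929 + 5052/461 = 242683330/21173269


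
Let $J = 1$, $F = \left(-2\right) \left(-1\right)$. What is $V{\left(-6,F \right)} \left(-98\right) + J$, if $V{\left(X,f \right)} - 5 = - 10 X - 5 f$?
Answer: $-5389$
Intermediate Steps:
$F = 2$
$V{\left(X,f \right)} = 5 - 10 X - 5 f$ ($V{\left(X,f \right)} = 5 - \left(5 f + 10 X\right) = 5 - 10 X - 5 f$)
$V{\left(-6,F \right)} \left(-98\right) + J = \left(5 - -60 - 10\right) \left(-98\right) + 1 = \left(5 + 60 - 10\right) \left(-98\right) + 1 = 55 \left(-98\right) + 1 = -5390 + 1 = -5389$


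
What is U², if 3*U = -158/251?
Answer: 24964/567009 ≈ 0.044028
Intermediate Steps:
U = -158/753 (U = (-158/251)/3 = (-158*1/251)/3 = (⅓)*(-158/251) = -158/753 ≈ -0.20983)
U² = (-158/753)² = 24964/567009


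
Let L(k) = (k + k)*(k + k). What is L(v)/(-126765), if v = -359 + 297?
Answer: -15376/126765 ≈ -0.12130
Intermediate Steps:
v = -62
L(k) = 4*k² (L(k) = (2*k)*(2*k) = 4*k²)
L(v)/(-126765) = (4*(-62)²)/(-126765) = (4*3844)*(-1/126765) = 15376*(-1/126765) = -15376/126765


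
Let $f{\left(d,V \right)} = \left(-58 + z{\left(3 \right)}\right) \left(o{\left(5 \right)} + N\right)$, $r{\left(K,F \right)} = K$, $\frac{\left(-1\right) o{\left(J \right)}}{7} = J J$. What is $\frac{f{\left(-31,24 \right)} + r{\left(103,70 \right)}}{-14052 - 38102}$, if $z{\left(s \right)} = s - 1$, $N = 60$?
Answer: $- \frac{6543}{52154} \approx -0.12546$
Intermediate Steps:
$o{\left(J \right)} = - 7 J^{2}$ ($o{\left(J \right)} = - 7 J J = - 7 J^{2}$)
$z{\left(s \right)} = -1 + s$
$f{\left(d,V \right)} = 6440$ ($f{\left(d,V \right)} = \left(-58 + \left(-1 + 3\right)\right) \left(- 7 \cdot 5^{2} + 60\right) = \left(-58 + 2\right) \left(\left(-7\right) 25 + 60\right) = - 56 \left(-175 + 60\right) = \left(-56\right) \left(-115\right) = 6440$)
$\frac{f{\left(-31,24 \right)} + r{\left(103,70 \right)}}{-14052 - 38102} = \frac{6440 + 103}{-14052 - 38102} = \frac{6543}{-52154} = 6543 \left(- \frac{1}{52154}\right) = - \frac{6543}{52154}$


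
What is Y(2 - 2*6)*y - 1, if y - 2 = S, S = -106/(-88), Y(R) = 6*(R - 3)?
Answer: -5521/22 ≈ -250.95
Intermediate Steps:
Y(R) = -18 + 6*R (Y(R) = 6*(-3 + R) = -18 + 6*R)
S = 53/44 (S = -106*(-1/88) = 53/44 ≈ 1.2045)
y = 141/44 (y = 2 + 53/44 = 141/44 ≈ 3.2045)
Y(2 - 2*6)*y - 1 = (-18 + 6*(2 - 2*6))*(141/44) - 1 = (-18 + 6*(2 - 12))*(141/44) - 1 = (-18 + 6*(-10))*(141/44) - 1 = (-18 - 60)*(141/44) - 1 = -78*141/44 - 1 = -5499/22 - 1 = -5521/22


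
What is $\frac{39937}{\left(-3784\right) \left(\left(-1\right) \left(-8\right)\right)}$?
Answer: $- \frac{39937}{30272} \approx -1.3193$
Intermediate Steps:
$\frac{39937}{\left(-3784\right) \left(\left(-1\right) \left(-8\right)\right)} = \frac{39937}{\left(-3784\right) 8} = \frac{39937}{-30272} = 39937 \left(- \frac{1}{30272}\right) = - \frac{39937}{30272}$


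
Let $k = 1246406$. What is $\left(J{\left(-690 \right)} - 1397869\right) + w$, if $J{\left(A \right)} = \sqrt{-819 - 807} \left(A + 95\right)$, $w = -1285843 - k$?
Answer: $-3930118 - 595 i \sqrt{1626} \approx -3.9301 \cdot 10^{6} - 23993.0 i$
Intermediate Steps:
$w = -2532249$ ($w = -1285843 - 1246406 = -2532249$)
$J{\left(A \right)} = i \sqrt{1626} \left(95 + A\right)$ ($J{\left(A \right)} = \sqrt{-1626} \left(95 + A\right) = i \sqrt{1626} \left(95 + A\right)$)
$\left(J{\left(-690 \right)} - 1397869\right) + w = \left(i \sqrt{1626} \left(95 - 690\right) - 1397869\right) - 2532249 = \left(i \sqrt{1626} \left(-595\right) - 1397869\right) - 2532249 = \left(- 595 i \sqrt{1626} - 1397869\right) - 2532249 = \left(-1397869 - 595 i \sqrt{1626}\right) - 2532249 = -3930118 - 595 i \sqrt{1626}$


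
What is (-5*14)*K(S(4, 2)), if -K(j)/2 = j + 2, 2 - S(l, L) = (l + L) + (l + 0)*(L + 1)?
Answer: -1960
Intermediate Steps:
S(l, L) = 2 - L - l - l*(1 + L) (S(l, L) = 2 - ((l + L) + (l + 0)*(L + 1)) = 2 - ((L + l) + l*(1 + L)) = 2 - (L + l + l*(1 + L)) = 2 + (-L - l - l*(1 + L)) = 2 - L - l - l*(1 + L))
K(j) = -4 - 2*j (K(j) = -2*(j + 2) = -2*(2 + j) = -4 - 2*j)
(-5*14)*K(S(4, 2)) = (-5*14)*(-4 - 2*(2 - 1*2 - 2*4 - 1*2*4)) = -70*(-4 - 2*(2 - 2 - 8 - 8)) = -70*(-4 - 2*(-16)) = -70*(-4 + 32) = -70*28 = -1960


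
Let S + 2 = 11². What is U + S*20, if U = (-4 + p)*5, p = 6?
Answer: 2390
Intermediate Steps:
U = 10 (U = (-4 + 6)*5 = 2*5 = 10)
S = 119 (S = -2 + 11² = -2 + 121 = 119)
U + S*20 = 10 + 119*20 = 10 + 2380 = 2390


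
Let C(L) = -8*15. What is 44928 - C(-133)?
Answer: 45048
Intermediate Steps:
C(L) = -120
44928 - C(-133) = 44928 - 1*(-120) = 44928 + 120 = 45048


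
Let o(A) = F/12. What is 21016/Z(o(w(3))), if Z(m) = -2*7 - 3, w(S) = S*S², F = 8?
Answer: -21016/17 ≈ -1236.2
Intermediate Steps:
w(S) = S³
o(A) = ⅔ (o(A) = 8/12 = 8*(1/12) = ⅔)
Z(m) = -17 (Z(m) = -14 - 3 = -17)
21016/Z(o(w(3))) = 21016/(-17) = 21016*(-1/17) = -21016/17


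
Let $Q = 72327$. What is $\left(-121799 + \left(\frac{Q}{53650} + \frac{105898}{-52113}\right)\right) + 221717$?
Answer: $\frac{9632933518219}{96409050} \approx 99917.0$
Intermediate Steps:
$\left(-121799 + \left(\frac{Q}{53650} + \frac{105898}{-52113}\right)\right) + 221717 = \left(-121799 + \left(\frac{72327}{53650} + \frac{105898}{-52113}\right)\right) + 221717 = \left(-121799 + \left(72327 \cdot \frac{1}{53650} + 105898 \left(- \frac{1}{52113}\right)\right)\right) + 221717 = \left(-121799 + \left(\frac{72327}{53650} - \frac{105898}{52113}\right)\right) + 221717 = \left(-121799 - \frac{65939681}{96409050}\right) + 221717 = - \frac{11742591820631}{96409050} + 221717 = \frac{9632933518219}{96409050}$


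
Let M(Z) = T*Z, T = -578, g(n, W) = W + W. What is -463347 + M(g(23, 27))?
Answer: -494559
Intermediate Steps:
g(n, W) = 2*W
M(Z) = -578*Z
-463347 + M(g(23, 27)) = -463347 - 1156*27 = -463347 - 578*54 = -463347 - 31212 = -494559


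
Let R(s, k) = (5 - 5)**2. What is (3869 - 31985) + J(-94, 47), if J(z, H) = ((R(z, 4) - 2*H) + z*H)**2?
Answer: 20330028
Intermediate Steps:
R(s, k) = 0 (R(s, k) = 0**2 = 0)
J(z, H) = (-2*H + H*z)**2 (J(z, H) = ((0 - 2*H) + z*H)**2 = (-2*H + H*z)**2)
(3869 - 31985) + J(-94, 47) = (3869 - 31985) + 47**2*(-2 - 94)**2 = -28116 + 2209*(-96)**2 = -28116 + 2209*9216 = -28116 + 20358144 = 20330028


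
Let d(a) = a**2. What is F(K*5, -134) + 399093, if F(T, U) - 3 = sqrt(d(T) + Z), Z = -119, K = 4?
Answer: 399096 + sqrt(281) ≈ 3.9911e+5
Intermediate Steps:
F(T, U) = 3 + sqrt(-119 + T**2) (F(T, U) = 3 + sqrt(T**2 - 119) = 3 + sqrt(-119 + T**2))
F(K*5, -134) + 399093 = (3 + sqrt(-119 + (4*5)**2)) + 399093 = (3 + sqrt(-119 + 20**2)) + 399093 = (3 + sqrt(-119 + 400)) + 399093 = (3 + sqrt(281)) + 399093 = 399096 + sqrt(281)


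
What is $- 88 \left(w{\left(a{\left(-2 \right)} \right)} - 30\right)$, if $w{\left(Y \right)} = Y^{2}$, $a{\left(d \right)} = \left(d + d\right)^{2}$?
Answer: $-19888$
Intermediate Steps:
$a{\left(d \right)} = 4 d^{2}$ ($a{\left(d \right)} = \left(2 d\right)^{2} = 4 d^{2}$)
$- 88 \left(w{\left(a{\left(-2 \right)} \right)} - 30\right) = - 88 \left(\left(4 \left(-2\right)^{2}\right)^{2} - 30\right) = - 88 \left(\left(4 \cdot 4\right)^{2} - 30\right) = - 88 \left(16^{2} - 30\right) = - 88 \left(256 - 30\right) = \left(-88\right) 226 = -19888$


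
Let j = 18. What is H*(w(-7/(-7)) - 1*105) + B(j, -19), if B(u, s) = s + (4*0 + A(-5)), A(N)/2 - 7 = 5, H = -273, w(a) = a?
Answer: 28397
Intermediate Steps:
A(N) = 24 (A(N) = 14 + 2*5 = 14 + 10 = 24)
B(u, s) = 24 + s (B(u, s) = s + (4*0 + 24) = s + (0 + 24) = s + 24 = 24 + s)
H*(w(-7/(-7)) - 1*105) + B(j, -19) = -273*(-7/(-7) - 1*105) + (24 - 19) = -273*(-7*(-⅐) - 105) + 5 = -273*(1 - 105) + 5 = -273*(-104) + 5 = 28392 + 5 = 28397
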